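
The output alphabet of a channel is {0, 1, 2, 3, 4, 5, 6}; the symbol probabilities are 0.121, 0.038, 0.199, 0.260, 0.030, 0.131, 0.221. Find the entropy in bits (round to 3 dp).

2.534 bits

H = −Σ pᵢ log₂ pᵢ.
−0.121·log₂(0.121) = 0.3687
−0.038·log₂(0.038) = 0.1793
−0.199·log₂(0.199) = 0.4635
−0.260·log₂(0.260) = 0.5053
−0.030·log₂(0.030) = 0.1518
−0.131·log₂(0.131) = 0.3841
−0.221·log₂(0.221) = 0.4813
Sum ≈ 2.5340 → 2.534 bits.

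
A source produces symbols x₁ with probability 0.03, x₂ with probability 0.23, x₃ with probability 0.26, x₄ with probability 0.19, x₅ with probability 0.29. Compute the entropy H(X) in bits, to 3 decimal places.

2.118 bits

H = −Σ pᵢ log₂ pᵢ.
−0.03·log₂(0.03) = 0.1518
−0.23·log₂(0.23) = 0.4877
−0.26·log₂(0.26) = 0.5053
−0.19·log₂(0.19) = 0.4552
−0.29·log₂(0.29) = 0.5179
Sum ≈ 2.1179 → 2.118 bits.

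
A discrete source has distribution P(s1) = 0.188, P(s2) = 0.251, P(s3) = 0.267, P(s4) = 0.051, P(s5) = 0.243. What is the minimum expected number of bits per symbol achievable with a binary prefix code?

2.239 bits/symbol

Repeatedly combine the two least-probable nodes; the expected code length is the sum of the merged weights.
merge 51/1000 + 47/250 → 239/1000
merge 239/1000 + 243/1000 → 241/500
merge 251/1000 + 267/1000 → 259/500
merge 241/500 + 259/500 → 1
L = 239/1000 + 241/500 + 259/500 + 1 = 2239/1000 = 2.239 bits/symbol.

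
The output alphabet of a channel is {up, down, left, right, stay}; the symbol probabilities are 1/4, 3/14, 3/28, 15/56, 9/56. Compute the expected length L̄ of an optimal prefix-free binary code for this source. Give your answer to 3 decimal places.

2.268 bits/symbol

Repeatedly combine the two least-probable nodes; the expected code length is the sum of the merged weights.
merge 3/28 + 9/56 → 15/56
merge 3/14 + 1/4 → 13/28
merge 15/56 + 15/56 → 15/28
merge 13/28 + 15/28 → 1
L = 15/56 + 13/28 + 15/28 + 1 = 127/56 ≈ 2.268 bits/symbol.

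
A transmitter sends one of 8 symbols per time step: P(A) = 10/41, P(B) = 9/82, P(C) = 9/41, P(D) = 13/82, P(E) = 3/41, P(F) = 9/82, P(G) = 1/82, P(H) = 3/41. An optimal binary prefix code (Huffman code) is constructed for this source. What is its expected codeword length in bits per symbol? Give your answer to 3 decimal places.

2.780 bits/symbol

Repeatedly combine the two least-probable nodes; the expected code length is the sum of the merged weights.
merge 1/82 + 3/41 → 7/82
merge 3/41 + 7/82 → 13/82
merge 9/82 + 9/82 → 9/41
merge 13/82 + 13/82 → 13/41
merge 9/41 + 9/41 → 18/41
merge 10/41 + 13/41 → 23/41
merge 18/41 + 23/41 → 1
L = 7/82 + 13/82 + 9/41 + 13/41 + 18/41 + 23/41 + 1 = 114/41 ≈ 2.780 bits/symbol.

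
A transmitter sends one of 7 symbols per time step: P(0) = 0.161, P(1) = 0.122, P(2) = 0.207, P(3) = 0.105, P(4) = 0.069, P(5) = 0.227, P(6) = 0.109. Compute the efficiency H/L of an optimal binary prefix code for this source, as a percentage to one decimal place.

Entropy H = −Σ p log₂ p ≈ 2.7066 bits.
Huffman merges: 69/1000+21/200→87/500; 109/1000+61/500→231/1000; 161/1000+87/500→67/200; 207/1000+227/1000→217/500; 231/1000+67/200→283/500; 217/500+283/500→1. L = 137/50 ≈ 2.7400.
Efficiency = H/L = 2.7066/2.7400 = 98.8%.

98.8%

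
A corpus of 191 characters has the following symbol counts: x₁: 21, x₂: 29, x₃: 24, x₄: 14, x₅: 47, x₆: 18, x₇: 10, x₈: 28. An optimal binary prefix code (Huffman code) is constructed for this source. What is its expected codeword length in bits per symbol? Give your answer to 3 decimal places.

Probabilities are the counts divided by 191.
Repeatedly combine the two least-probable nodes; the expected code length is the sum of the merged weights.
merge 10/191 + 14/191 → 24/191
merge 18/191 + 21/191 → 39/191
merge 24/191 + 24/191 → 48/191
merge 28/191 + 29/191 → 57/191
merge 39/191 + 47/191 → 86/191
merge 48/191 + 57/191 → 105/191
merge 86/191 + 105/191 → 1
L = 24/191 + 39/191 + 48/191 + 57/191 + 86/191 + 105/191 + 1 = 550/191 ≈ 2.880 bits/symbol.

2.880 bits/symbol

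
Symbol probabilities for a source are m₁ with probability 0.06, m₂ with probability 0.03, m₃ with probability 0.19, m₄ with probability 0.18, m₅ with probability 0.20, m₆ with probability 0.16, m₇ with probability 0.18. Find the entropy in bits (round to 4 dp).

H = −Σ pᵢ log₂ pᵢ.
−0.06·log₂(0.06) = 0.2435
−0.03·log₂(0.03) = 0.1518
−0.19·log₂(0.19) = 0.4552
−0.18·log₂(0.18) = 0.4453
−0.20·log₂(0.20) = 0.4644
−0.16·log₂(0.16) = 0.4230
−0.18·log₂(0.18) = 0.4453
Sum ≈ 2.6285 → 2.6285 bits.

2.6285 bits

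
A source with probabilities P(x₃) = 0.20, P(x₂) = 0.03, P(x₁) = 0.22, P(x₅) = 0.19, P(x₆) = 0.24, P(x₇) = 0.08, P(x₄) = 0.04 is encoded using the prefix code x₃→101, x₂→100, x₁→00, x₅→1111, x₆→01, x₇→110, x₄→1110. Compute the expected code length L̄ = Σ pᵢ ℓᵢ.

L̄ = Σ pᵢ·ℓᵢ = 0.20·3 + 0.03·3 + 0.22·2 + 0.19·4 + 0.24·2 + 0.08·3 + 0.04·4 = 2.77 bits/symbol.

2.77 bits/symbol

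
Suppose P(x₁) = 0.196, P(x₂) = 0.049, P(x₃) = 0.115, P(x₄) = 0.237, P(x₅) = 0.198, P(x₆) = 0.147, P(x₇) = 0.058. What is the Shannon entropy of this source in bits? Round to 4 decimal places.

H = −Σ pᵢ log₂ pᵢ.
−0.196·log₂(0.196) = 0.4608
−0.049·log₂(0.049) = 0.2132
−0.115·log₂(0.115) = 0.3588
−0.237·log₂(0.237) = 0.4923
−0.198·log₂(0.198) = 0.4626
−0.147·log₂(0.147) = 0.4066
−0.058·log₂(0.058) = 0.2383
Sum ≈ 2.6326 → 2.6326 bits.

2.6326 bits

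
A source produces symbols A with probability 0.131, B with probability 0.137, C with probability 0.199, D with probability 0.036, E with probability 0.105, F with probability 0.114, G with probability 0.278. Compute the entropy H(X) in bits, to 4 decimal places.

H = −Σ pᵢ log₂ pᵢ.
−0.131·log₂(0.131) = 0.3841
−0.137·log₂(0.137) = 0.3929
−0.199·log₂(0.199) = 0.4635
−0.036·log₂(0.036) = 0.1727
−0.105·log₂(0.105) = 0.3414
−0.114·log₂(0.114) = 0.3571
−0.278·log₂(0.278) = 0.5134
Sum ≈ 2.6252 → 2.6252 bits.

2.6252 bits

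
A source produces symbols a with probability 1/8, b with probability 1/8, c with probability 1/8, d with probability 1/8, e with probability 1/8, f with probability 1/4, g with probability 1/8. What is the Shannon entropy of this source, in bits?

2.75 bits

Each probability is a power of 1/2, so log₂(1/p) is an integer.
H = Σ p·log₂(1/p) = 1/8·3 + 1/8·3 + 1/8·3 + 1/8·3 + 1/8·3 + 1/4·2 + 1/8·3 = 2.75 bits.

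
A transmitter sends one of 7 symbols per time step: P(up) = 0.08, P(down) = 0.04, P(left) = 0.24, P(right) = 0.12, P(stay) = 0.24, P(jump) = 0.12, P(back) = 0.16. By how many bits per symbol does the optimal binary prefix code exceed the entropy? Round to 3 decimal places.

0.017 bits

Entropy H = −Σ p log₂ p ≈ 2.6227 bits.
Huffman merges: 1/25+2/25→3/25; 3/25+3/25→6/25; 3/25+4/25→7/25; 6/25+6/25→12/25; 6/25+7/25→13/25; 12/25+13/25→1. L = 66/25 ≈ 2.6400.
L − H = 2.6400 − 2.6227 = 0.017 bits.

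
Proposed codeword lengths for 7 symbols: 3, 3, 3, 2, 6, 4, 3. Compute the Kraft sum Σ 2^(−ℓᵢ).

With common denominator 2^6 = 64: Σ 2^(−ℓᵢ) = 8/64 + 8/64 + 8/64 + 16/64 + 1/64 + 4/64 + 8/64 = 53/64 = 0.828125.

0.828125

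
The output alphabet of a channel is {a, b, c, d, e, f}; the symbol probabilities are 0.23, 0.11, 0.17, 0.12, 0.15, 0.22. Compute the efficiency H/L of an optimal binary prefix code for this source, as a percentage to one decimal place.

99.2%

Entropy H = −Σ p log₂ p ≈ 2.5307 bits.
Huffman merges: 11/100+3/25→23/100; 3/20+17/100→8/25; 11/50+23/100→9/20; 23/100+8/25→11/20; 9/20+11/20→1. L = 51/20 ≈ 2.5500.
Efficiency = H/L = 2.5307/2.5500 = 99.2%.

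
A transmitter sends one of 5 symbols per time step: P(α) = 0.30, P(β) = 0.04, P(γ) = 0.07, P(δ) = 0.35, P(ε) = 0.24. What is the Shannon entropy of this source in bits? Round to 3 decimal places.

H = −Σ pᵢ log₂ pᵢ.
−0.30·log₂(0.30) = 0.5211
−0.04·log₂(0.04) = 0.1858
−0.07·log₂(0.07) = 0.2686
−0.35·log₂(0.35) = 0.5301
−0.24·log₂(0.24) = 0.4941
Sum ≈ 1.9996 → 2.000 bits.

2.000 bits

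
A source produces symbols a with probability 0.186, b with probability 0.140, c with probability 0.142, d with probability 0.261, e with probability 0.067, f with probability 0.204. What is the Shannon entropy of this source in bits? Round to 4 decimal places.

2.4833 bits

H = −Σ pᵢ log₂ pᵢ.
−0.186·log₂(0.186) = 0.4514
−0.140·log₂(0.140) = 0.3971
−0.142·log₂(0.142) = 0.3999
−0.261·log₂(0.261) = 0.5058
−0.067·log₂(0.067) = 0.2613
−0.204·log₂(0.204) = 0.4678
Sum ≈ 2.4833 → 2.4833 bits.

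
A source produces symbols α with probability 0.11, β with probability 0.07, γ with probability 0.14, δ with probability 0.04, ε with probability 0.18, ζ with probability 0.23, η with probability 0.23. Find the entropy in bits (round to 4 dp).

H = −Σ pᵢ log₂ pᵢ.
−0.11·log₂(0.11) = 0.3503
−0.07·log₂(0.07) = 0.2686
−0.14·log₂(0.14) = 0.3971
−0.04·log₂(0.04) = 0.1858
−0.18·log₂(0.18) = 0.4453
−0.23·log₂(0.23) = 0.4877
−0.23·log₂(0.23) = 0.4877
Sum ≈ 2.6223 → 2.6223 bits.

2.6223 bits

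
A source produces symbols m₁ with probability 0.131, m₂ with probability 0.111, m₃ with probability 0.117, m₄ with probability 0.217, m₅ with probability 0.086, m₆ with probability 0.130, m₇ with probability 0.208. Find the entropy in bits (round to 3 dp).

H = −Σ pᵢ log₂ pᵢ.
−0.131·log₂(0.131) = 0.3841
−0.111·log₂(0.111) = 0.3520
−0.117·log₂(0.117) = 0.3622
−0.217·log₂(0.217) = 0.4783
−0.086·log₂(0.086) = 0.3044
−0.130·log₂(0.130) = 0.3826
−0.208·log₂(0.208) = 0.4712
Sum ≈ 2.7349 → 2.735 bits.

2.735 bits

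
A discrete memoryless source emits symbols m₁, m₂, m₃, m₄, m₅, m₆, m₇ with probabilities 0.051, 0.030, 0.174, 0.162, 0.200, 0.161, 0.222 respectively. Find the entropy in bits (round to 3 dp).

2.606 bits

H = −Σ pᵢ log₂ pᵢ.
−0.051·log₂(0.051) = 0.2190
−0.030·log₂(0.030) = 0.1518
−0.174·log₂(0.174) = 0.4390
−0.162·log₂(0.162) = 0.4254
−0.200·log₂(0.200) = 0.4644
−0.161·log₂(0.161) = 0.4242
−0.222·log₂(0.222) = 0.4820
Sum ≈ 2.6057 → 2.606 bits.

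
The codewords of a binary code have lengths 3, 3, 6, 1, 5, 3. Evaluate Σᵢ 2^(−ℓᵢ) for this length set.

With common denominator 2^6 = 64: Σ 2^(−ℓᵢ) = 8/64 + 8/64 + 1/64 + 32/64 + 2/64 + 8/64 = 59/64 = 0.921875.

0.921875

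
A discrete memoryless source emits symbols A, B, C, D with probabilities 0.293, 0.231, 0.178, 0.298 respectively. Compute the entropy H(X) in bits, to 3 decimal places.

1.971 bits

H = −Σ pᵢ log₂ pᵢ.
−0.293·log₂(0.293) = 0.5189
−0.231·log₂(0.231) = 0.4883
−0.178·log₂(0.178) = 0.4432
−0.298·log₂(0.298) = 0.5205
Sum ≈ 1.9710 → 1.971 bits.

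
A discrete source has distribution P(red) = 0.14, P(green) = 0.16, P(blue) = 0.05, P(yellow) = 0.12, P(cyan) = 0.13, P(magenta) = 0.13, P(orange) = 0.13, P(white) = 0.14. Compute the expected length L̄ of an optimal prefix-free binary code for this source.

Repeatedly combine the two least-probable nodes; the expected code length is the sum of the merged weights.
merge 1/20 + 3/25 → 17/100
merge 13/100 + 13/100 → 13/50
merge 13/100 + 7/50 → 27/100
merge 7/50 + 4/25 → 3/10
merge 17/100 + 13/50 → 43/100
merge 27/100 + 3/10 → 57/100
merge 43/100 + 57/100 → 1
L = 17/100 + 13/50 + 27/100 + 3/10 + 43/100 + 57/100 + 1 = 3 bits/symbol.

3 bits/symbol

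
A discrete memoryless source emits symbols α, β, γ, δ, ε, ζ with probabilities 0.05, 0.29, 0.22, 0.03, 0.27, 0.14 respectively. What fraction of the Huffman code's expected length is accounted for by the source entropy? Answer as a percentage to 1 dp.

Entropy H = −Σ p log₂ p ≈ 2.2735 bits.
Huffman merges: 3/100+1/20→2/25; 2/25+7/50→11/50; 11/50+11/50→11/25; 27/100+29/100→14/25; 11/25+14/25→1. L = 23/10 ≈ 2.3000.
Efficiency = H/L = 2.2735/2.3000 = 98.8%.

98.8%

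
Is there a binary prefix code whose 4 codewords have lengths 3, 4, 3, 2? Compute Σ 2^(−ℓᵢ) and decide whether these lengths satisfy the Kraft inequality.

With common denominator 2^4 = 16: Σ 2^(−ℓᵢ) = 2/16 + 1/16 + 2/16 + 4/16 = 9/16 = 0.5625.
Kraft's inequality requires Σ ≤ 1; here Σ = 0.5625 ≤ 1, so such a prefix code exists.

0.5625; yes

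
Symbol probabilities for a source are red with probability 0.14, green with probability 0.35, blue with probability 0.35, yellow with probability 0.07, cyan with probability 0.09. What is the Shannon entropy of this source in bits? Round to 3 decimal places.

H = −Σ pᵢ log₂ pᵢ.
−0.14·log₂(0.14) = 0.3971
−0.35·log₂(0.35) = 0.5301
−0.35·log₂(0.35) = 0.5301
−0.07·log₂(0.07) = 0.2686
−0.09·log₂(0.09) = 0.3127
Sum ≈ 2.0385 → 2.039 bits.

2.039 bits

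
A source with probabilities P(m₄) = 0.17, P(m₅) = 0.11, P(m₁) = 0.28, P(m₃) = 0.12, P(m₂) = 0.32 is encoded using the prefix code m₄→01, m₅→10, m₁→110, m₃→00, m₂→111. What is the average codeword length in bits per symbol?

2.6 bits/symbol

L̄ = Σ pᵢ·ℓᵢ = 0.17·2 + 0.11·2 + 0.28·3 + 0.12·2 + 0.32·3 = 2.6 bits/symbol.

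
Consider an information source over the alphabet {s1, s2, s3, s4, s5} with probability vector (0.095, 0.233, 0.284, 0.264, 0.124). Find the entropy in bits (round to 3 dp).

2.209 bits

H = −Σ pᵢ log₂ pᵢ.
−0.095·log₂(0.095) = 0.3226
−0.233·log₂(0.233) = 0.4897
−0.284·log₂(0.284) = 0.5158
−0.264·log₂(0.264) = 0.5072
−0.124·log₂(0.124) = 0.3734
Sum ≈ 2.2087 → 2.209 bits.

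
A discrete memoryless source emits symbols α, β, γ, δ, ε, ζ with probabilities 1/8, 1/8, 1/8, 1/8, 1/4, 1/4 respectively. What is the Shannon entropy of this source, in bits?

2.5 bits

Each probability is a power of 1/2, so log₂(1/p) is an integer.
H = Σ p·log₂(1/p) = 1/8·3 + 1/8·3 + 1/8·3 + 1/8·3 + 1/4·2 + 1/4·2 = 2.5 bits.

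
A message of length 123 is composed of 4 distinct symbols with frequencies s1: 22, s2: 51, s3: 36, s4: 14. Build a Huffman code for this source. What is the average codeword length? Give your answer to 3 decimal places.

1.878 bits/symbol

Probabilities are the counts divided by 123.
Repeatedly combine the two least-probable nodes; the expected code length is the sum of the merged weights.
merge 14/123 + 22/123 → 12/41
merge 12/41 + 12/41 → 24/41
merge 17/41 + 24/41 → 1
L = 12/41 + 24/41 + 1 = 77/41 ≈ 1.878 bits/symbol.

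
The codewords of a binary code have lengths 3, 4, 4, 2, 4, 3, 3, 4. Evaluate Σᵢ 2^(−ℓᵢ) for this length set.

With common denominator 2^4 = 16: Σ 2^(−ℓᵢ) = 2/16 + 1/16 + 1/16 + 4/16 + 1/16 + 2/16 + 2/16 + 1/16 = 14/16 = 0.875.

0.875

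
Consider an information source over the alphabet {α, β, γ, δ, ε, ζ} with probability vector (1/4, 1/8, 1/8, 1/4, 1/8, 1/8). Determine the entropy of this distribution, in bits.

Each probability is a power of 1/2, so log₂(1/p) is an integer.
H = Σ p·log₂(1/p) = 1/4·2 + 1/8·3 + 1/8·3 + 1/4·2 + 1/8·3 + 1/8·3 = 2.5 bits.

2.5 bits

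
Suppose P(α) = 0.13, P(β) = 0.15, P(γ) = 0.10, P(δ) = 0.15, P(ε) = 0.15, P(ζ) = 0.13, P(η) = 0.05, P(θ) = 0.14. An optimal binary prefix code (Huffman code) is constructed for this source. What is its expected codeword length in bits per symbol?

3 bits/symbol

Repeatedly combine the two least-probable nodes; the expected code length is the sum of the merged weights.
merge 1/20 + 1/10 → 3/20
merge 13/100 + 13/100 → 13/50
merge 7/50 + 3/20 → 29/100
merge 3/20 + 3/20 → 3/10
merge 3/20 + 13/50 → 41/100
merge 29/100 + 3/10 → 59/100
merge 41/100 + 59/100 → 1
L = 3/20 + 13/50 + 29/100 + 3/10 + 41/100 + 59/100 + 1 = 3 bits/symbol.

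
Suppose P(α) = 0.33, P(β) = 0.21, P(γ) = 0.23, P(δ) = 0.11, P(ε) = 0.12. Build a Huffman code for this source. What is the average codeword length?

2.23 bits/symbol

Repeatedly combine the two least-probable nodes; the expected code length is the sum of the merged weights.
merge 11/100 + 3/25 → 23/100
merge 21/100 + 23/100 → 11/25
merge 23/100 + 33/100 → 14/25
merge 11/25 + 14/25 → 1
L = 23/100 + 11/25 + 14/25 + 1 = 223/100 = 2.23 bits/symbol.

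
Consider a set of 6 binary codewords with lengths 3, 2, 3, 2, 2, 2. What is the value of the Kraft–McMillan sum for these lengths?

With common denominator 2^3 = 8: Σ 2^(−ℓᵢ) = 1/8 + 2/8 + 1/8 + 2/8 + 2/8 + 2/8 = 10/8 = 1.25.

1.25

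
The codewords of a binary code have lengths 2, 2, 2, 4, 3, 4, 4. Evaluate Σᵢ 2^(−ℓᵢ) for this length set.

1.0625

With common denominator 2^4 = 16: Σ 2^(−ℓᵢ) = 4/16 + 4/16 + 4/16 + 1/16 + 2/16 + 1/16 + 1/16 = 17/16 = 1.0625.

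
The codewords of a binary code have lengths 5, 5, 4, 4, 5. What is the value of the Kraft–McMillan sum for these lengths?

With common denominator 2^5 = 32: Σ 2^(−ℓᵢ) = 1/32 + 1/32 + 2/32 + 2/32 + 1/32 = 7/32 = 0.21875.

0.21875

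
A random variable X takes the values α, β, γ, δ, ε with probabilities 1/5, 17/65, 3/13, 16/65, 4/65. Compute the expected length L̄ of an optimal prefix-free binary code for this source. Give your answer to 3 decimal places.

Repeatedly combine the two least-probable nodes; the expected code length is the sum of the merged weights.
merge 4/65 + 1/5 → 17/65
merge 3/13 + 16/65 → 31/65
merge 17/65 + 17/65 → 34/65
merge 31/65 + 34/65 → 1
L = 17/65 + 31/65 + 34/65 + 1 = 147/65 ≈ 2.262 bits/symbol.

2.262 bits/symbol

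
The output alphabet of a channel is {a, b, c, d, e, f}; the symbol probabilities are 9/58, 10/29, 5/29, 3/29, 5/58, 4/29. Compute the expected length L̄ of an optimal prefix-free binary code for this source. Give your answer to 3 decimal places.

Repeatedly combine the two least-probable nodes; the expected code length is the sum of the merged weights.
merge 5/58 + 3/29 → 11/58
merge 4/29 + 9/58 → 17/58
merge 5/29 + 11/58 → 21/58
merge 17/58 + 10/29 → 37/58
merge 21/58 + 37/58 → 1
L = 11/58 + 17/58 + 21/58 + 37/58 + 1 = 72/29 ≈ 2.483 bits/symbol.

2.483 bits/symbol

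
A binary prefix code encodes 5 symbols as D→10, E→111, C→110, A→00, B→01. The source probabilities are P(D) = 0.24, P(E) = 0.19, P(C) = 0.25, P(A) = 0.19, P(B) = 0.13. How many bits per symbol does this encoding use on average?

2.44 bits/symbol

L̄ = Σ pᵢ·ℓᵢ = 0.24·2 + 0.19·3 + 0.25·3 + 0.19·2 + 0.13·2 = 2.44 bits/symbol.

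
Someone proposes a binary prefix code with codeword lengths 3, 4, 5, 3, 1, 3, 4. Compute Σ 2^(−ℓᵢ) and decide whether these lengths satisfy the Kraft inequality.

1.03125; no

With common denominator 2^5 = 32: Σ 2^(−ℓᵢ) = 4/32 + 2/32 + 1/32 + 4/32 + 16/32 + 4/32 + 2/32 = 33/32 = 1.03125.
Kraft's inequality requires Σ ≤ 1; here Σ = 1.03125 > 1, so no such prefix code exists.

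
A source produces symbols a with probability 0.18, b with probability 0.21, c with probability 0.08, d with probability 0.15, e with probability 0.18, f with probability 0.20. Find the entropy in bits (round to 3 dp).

H = −Σ pᵢ log₂ pᵢ.
−0.18·log₂(0.18) = 0.4453
−0.21·log₂(0.21) = 0.4728
−0.08·log₂(0.08) = 0.2915
−0.15·log₂(0.15) = 0.4105
−0.18·log₂(0.18) = 0.4453
−0.20·log₂(0.20) = 0.4644
Sum ≈ 2.5299 → 2.530 bits.

2.530 bits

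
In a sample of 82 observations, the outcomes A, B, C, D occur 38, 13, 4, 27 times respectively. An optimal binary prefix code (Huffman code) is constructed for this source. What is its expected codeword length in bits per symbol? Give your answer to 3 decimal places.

1.744 bits/symbol

Probabilities are the counts divided by 82.
Repeatedly combine the two least-probable nodes; the expected code length is the sum of the merged weights.
merge 2/41 + 13/82 → 17/82
merge 17/82 + 27/82 → 22/41
merge 19/41 + 22/41 → 1
L = 17/82 + 22/41 + 1 = 143/82 ≈ 1.744 bits/symbol.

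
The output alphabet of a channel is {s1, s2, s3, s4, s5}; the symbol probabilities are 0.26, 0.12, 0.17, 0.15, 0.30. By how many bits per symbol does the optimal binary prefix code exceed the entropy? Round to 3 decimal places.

0.031 bits

Entropy H = −Σ p log₂ p ≈ 2.2386 bits.
Huffman merges: 3/25+3/20→27/100; 17/100+13/50→43/100; 27/100+3/10→57/100; 43/100+57/100→1. L = 227/100 ≈ 2.2700.
L − H = 2.2700 − 2.2386 = 0.031 bits.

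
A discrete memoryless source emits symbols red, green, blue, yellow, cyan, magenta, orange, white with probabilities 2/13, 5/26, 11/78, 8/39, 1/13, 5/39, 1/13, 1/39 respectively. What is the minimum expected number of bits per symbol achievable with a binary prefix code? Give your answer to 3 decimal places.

Repeatedly combine the two least-probable nodes; the expected code length is the sum of the merged weights.
merge 1/39 + 1/13 → 4/39
merge 1/13 + 4/39 → 7/39
merge 5/39 + 11/78 → 7/26
merge 2/13 + 7/39 → 1/3
merge 5/26 + 8/39 → 31/78
merge 7/26 + 1/3 → 47/78
merge 31/78 + 47/78 → 1
L = 4/39 + 7/39 + 7/26 + 1/3 + 31/78 + 47/78 + 1 = 75/26 ≈ 2.885 bits/symbol.

2.885 bits/symbol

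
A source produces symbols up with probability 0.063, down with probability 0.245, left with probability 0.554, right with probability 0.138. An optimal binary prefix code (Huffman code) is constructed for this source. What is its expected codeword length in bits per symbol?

Repeatedly combine the two least-probable nodes; the expected code length is the sum of the merged weights.
merge 63/1000 + 69/500 → 201/1000
merge 201/1000 + 49/200 → 223/500
merge 223/500 + 277/500 → 1
L = 201/1000 + 223/500 + 1 = 1647/1000 = 1.647 bits/symbol.

1.647 bits/symbol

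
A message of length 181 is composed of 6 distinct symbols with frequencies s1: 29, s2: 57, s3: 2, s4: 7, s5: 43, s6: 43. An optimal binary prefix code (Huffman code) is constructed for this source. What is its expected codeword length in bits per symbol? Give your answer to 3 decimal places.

Probabilities are the counts divided by 181.
Repeatedly combine the two least-probable nodes; the expected code length is the sum of the merged weights.
merge 2/181 + 7/181 → 9/181
merge 9/181 + 29/181 → 38/181
merge 38/181 + 43/181 → 81/181
merge 43/181 + 57/181 → 100/181
merge 81/181 + 100/181 → 1
L = 9/181 + 38/181 + 81/181 + 100/181 + 1 = 409/181 ≈ 2.260 bits/symbol.

2.260 bits/symbol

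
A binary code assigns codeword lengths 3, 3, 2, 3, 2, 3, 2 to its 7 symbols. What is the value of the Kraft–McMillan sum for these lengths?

With common denominator 2^3 = 8: Σ 2^(−ℓᵢ) = 1/8 + 1/8 + 2/8 + 1/8 + 2/8 + 1/8 + 2/8 = 10/8 = 1.25.

1.25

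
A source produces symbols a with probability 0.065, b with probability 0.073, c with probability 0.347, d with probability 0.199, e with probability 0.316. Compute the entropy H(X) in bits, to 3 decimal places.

H = −Σ pᵢ log₂ pᵢ.
−0.065·log₂(0.065) = 0.2563
−0.073·log₂(0.073) = 0.2756
−0.347·log₂(0.347) = 0.5299
−0.199·log₂(0.199) = 0.4635
−0.316·log₂(0.316) = 0.5252
Sum ≈ 2.0505 → 2.051 bits.

2.051 bits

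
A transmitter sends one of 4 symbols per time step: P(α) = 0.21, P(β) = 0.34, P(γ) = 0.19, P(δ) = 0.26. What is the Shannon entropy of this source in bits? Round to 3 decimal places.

1.963 bits

H = −Σ pᵢ log₂ pᵢ.
−0.21·log₂(0.21) = 0.4728
−0.34·log₂(0.34) = 0.5292
−0.19·log₂(0.19) = 0.4552
−0.26·log₂(0.26) = 0.5053
Sum ≈ 1.9625 → 1.963 bits.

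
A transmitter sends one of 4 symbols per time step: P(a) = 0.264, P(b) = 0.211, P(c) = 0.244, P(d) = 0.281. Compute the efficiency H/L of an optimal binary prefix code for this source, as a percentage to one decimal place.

99.6%

Entropy H = −Σ p log₂ p ≈ 1.9920 bits.
Huffman merges: 211/1000+61/250→91/200; 33/125+281/1000→109/200; 91/200+109/200→1. L = 2 ≈ 2.0000.
Efficiency = H/L = 1.9920/2.0000 = 99.6%.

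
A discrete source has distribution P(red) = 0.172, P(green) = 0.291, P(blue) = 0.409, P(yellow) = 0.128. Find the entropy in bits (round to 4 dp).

H = −Σ pᵢ log₂ pᵢ.
−0.172·log₂(0.172) = 0.4368
−0.291·log₂(0.291) = 0.5182
−0.409·log₂(0.409) = 0.5275
−0.128·log₂(0.128) = 0.3796
Sum ≈ 1.8622 → 1.8622 bits.

1.8622 bits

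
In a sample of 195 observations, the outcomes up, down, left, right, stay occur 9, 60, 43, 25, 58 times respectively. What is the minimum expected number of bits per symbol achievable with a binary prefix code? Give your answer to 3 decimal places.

2.174 bits/symbol

Probabilities are the counts divided by 195.
Repeatedly combine the two least-probable nodes; the expected code length is the sum of the merged weights.
merge 3/65 + 5/39 → 34/195
merge 34/195 + 43/195 → 77/195
merge 58/195 + 4/13 → 118/195
merge 77/195 + 118/195 → 1
L = 34/195 + 77/195 + 118/195 + 1 = 424/195 ≈ 2.174 bits/symbol.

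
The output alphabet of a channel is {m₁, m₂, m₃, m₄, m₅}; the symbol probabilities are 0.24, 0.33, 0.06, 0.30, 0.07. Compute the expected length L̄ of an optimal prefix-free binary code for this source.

2.13 bits/symbol

Repeatedly combine the two least-probable nodes; the expected code length is the sum of the merged weights.
merge 3/50 + 7/100 → 13/100
merge 13/100 + 6/25 → 37/100
merge 3/10 + 33/100 → 63/100
merge 37/100 + 63/100 → 1
L = 13/100 + 37/100 + 63/100 + 1 = 213/100 = 2.13 bits/symbol.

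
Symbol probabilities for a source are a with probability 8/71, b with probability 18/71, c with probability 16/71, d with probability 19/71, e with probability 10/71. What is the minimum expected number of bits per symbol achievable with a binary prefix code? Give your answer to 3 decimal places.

2.254 bits/symbol

Repeatedly combine the two least-probable nodes; the expected code length is the sum of the merged weights.
merge 8/71 + 10/71 → 18/71
merge 16/71 + 18/71 → 34/71
merge 18/71 + 19/71 → 37/71
merge 34/71 + 37/71 → 1
L = 18/71 + 34/71 + 37/71 + 1 = 160/71 ≈ 2.254 bits/symbol.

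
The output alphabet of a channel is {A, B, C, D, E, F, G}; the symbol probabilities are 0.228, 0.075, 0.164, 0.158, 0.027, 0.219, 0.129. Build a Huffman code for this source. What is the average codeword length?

2.655 bits/symbol

Repeatedly combine the two least-probable nodes; the expected code length is the sum of the merged weights.
merge 27/1000 + 3/40 → 51/500
merge 51/500 + 129/1000 → 231/1000
merge 79/500 + 41/250 → 161/500
merge 219/1000 + 57/250 → 447/1000
merge 231/1000 + 161/500 → 553/1000
merge 447/1000 + 553/1000 → 1
L = 51/500 + 231/1000 + 161/500 + 447/1000 + 553/1000 + 1 = 531/200 = 2.655 bits/symbol.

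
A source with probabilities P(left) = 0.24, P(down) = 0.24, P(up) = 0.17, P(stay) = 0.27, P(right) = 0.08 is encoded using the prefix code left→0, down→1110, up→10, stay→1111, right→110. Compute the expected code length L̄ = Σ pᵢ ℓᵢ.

2.86 bits/symbol

L̄ = Σ pᵢ·ℓᵢ = 0.24·1 + 0.24·4 + 0.17·2 + 0.27·4 + 0.08·3 = 2.86 bits/symbol.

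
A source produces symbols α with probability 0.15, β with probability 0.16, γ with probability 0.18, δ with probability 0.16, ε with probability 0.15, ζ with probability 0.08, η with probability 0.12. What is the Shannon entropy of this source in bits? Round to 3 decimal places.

2.771 bits

H = −Σ pᵢ log₂ pᵢ.
−0.15·log₂(0.15) = 0.4105
−0.16·log₂(0.16) = 0.4230
−0.18·log₂(0.18) = 0.4453
−0.16·log₂(0.16) = 0.4230
−0.15·log₂(0.15) = 0.4105
−0.08·log₂(0.08) = 0.2915
−0.12·log₂(0.12) = 0.3671
Sum ≈ 2.7710 → 2.771 bits.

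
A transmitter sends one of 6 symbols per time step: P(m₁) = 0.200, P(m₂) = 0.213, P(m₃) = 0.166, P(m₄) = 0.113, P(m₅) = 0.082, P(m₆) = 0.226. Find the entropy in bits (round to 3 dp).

2.506 bits

H = −Σ pᵢ log₂ pᵢ.
−0.200·log₂(0.200) = 0.4644
−0.213·log₂(0.213) = 0.4752
−0.166·log₂(0.166) = 0.4301
−0.113·log₂(0.113) = 0.3555
−0.082·log₂(0.082) = 0.2959
−0.226·log₂(0.226) = 0.4849
Sum ≈ 2.5059 → 2.506 bits.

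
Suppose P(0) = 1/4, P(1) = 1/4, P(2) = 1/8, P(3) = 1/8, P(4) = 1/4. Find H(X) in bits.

2.25 bits

Each probability is a power of 1/2, so log₂(1/p) is an integer.
H = Σ p·log₂(1/p) = 1/4·2 + 1/4·2 + 1/8·3 + 1/8·3 + 1/4·2 = 2.25 bits.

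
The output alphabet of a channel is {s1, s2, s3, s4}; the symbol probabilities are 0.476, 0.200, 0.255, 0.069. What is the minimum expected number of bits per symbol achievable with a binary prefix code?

Repeatedly combine the two least-probable nodes; the expected code length is the sum of the merged weights.
merge 69/1000 + 1/5 → 269/1000
merge 51/200 + 269/1000 → 131/250
merge 119/250 + 131/250 → 1
L = 269/1000 + 131/250 + 1 = 1793/1000 = 1.793 bits/symbol.

1.793 bits/symbol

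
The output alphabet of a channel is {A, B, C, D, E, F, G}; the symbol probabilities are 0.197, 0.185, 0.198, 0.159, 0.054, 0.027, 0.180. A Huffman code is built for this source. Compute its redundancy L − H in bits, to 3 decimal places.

0.076 bits

Entropy H = −Σ p log₂ p ≈ 2.6099 bits.
Huffman merges: 27/1000+27/500→81/1000; 81/1000+159/1000→6/25; 9/50+37/200→73/200; 197/1000+99/500→79/200; 6/25+73/200→121/200; 79/200+121/200→1. L = 1343/500 ≈ 2.6860.
L − H = 2.6860 − 2.6099 = 0.076 bits.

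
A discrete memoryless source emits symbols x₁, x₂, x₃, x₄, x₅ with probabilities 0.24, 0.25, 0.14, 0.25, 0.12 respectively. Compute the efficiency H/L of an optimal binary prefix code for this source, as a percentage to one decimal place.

Entropy H = −Σ p log₂ p ≈ 2.2583 bits.
Huffman merges: 3/25+7/50→13/50; 6/25+1/4→49/100; 1/4+13/50→51/100; 49/100+51/100→1. L = 113/50 ≈ 2.2600.
Efficiency = H/L = 2.2583/2.2600 = 99.9%.

99.9%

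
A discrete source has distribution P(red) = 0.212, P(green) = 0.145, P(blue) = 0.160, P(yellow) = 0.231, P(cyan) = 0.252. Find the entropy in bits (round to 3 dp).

H = −Σ pᵢ log₂ pᵢ.
−0.212·log₂(0.212) = 0.4744
−0.145·log₂(0.145) = 0.4040
−0.160·log₂(0.160) = 0.4230
−0.231·log₂(0.231) = 0.4883
−0.252·log₂(0.252) = 0.5011
Sum ≈ 2.2908 → 2.291 bits.

2.291 bits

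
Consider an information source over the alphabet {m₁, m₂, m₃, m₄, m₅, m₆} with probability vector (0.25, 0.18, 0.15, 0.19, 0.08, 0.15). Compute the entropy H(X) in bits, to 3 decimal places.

2.513 bits

H = −Σ pᵢ log₂ pᵢ.
−0.25·log₂(0.25) = 0.5000
−0.18·log₂(0.18) = 0.4453
−0.15·log₂(0.15) = 0.4105
−0.19·log₂(0.19) = 0.4552
−0.08·log₂(0.08) = 0.2915
−0.15·log₂(0.15) = 0.4105
Sum ≈ 2.5131 → 2.513 bits.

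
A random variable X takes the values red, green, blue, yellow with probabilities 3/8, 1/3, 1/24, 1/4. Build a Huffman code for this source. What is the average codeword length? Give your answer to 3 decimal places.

Repeatedly combine the two least-probable nodes; the expected code length is the sum of the merged weights.
merge 1/24 + 1/4 → 7/24
merge 7/24 + 1/3 → 5/8
merge 3/8 + 5/8 → 1
L = 7/24 + 5/8 + 1 = 23/12 ≈ 1.917 bits/symbol.

1.917 bits/symbol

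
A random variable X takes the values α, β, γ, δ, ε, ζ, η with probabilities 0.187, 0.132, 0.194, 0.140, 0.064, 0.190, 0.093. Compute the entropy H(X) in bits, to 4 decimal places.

H = −Σ pᵢ log₂ pᵢ.
−0.187·log₂(0.187) = 0.4523
−0.132·log₂(0.132) = 0.3856
−0.194·log₂(0.194) = 0.4590
−0.140·log₂(0.140) = 0.3971
−0.064·log₂(0.064) = 0.2538
−0.190·log₂(0.190) = 0.4552
−0.093·log₂(0.093) = 0.3187
Sum ≈ 2.7218 → 2.7218 bits.

2.7218 bits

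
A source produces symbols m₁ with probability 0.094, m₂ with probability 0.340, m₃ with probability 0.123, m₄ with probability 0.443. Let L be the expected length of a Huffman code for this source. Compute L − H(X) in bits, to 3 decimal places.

Entropy H = −Σ p log₂ p ≈ 1.7420 bits.
Huffman merges: 47/500+123/1000→217/1000; 217/1000+17/50→557/1000; 443/1000+557/1000→1. L = 887/500 ≈ 1.7740.
L − H = 1.7740 − 1.7420 = 0.032 bits.

0.032 bits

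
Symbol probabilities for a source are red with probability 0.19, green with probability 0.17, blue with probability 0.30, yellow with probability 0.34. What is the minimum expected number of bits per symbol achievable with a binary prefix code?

Repeatedly combine the two least-probable nodes; the expected code length is the sum of the merged weights.
merge 17/100 + 19/100 → 9/25
merge 3/10 + 17/50 → 16/25
merge 9/25 + 16/25 → 1
L = 9/25 + 16/25 + 1 = 2 bits/symbol.

2 bits/symbol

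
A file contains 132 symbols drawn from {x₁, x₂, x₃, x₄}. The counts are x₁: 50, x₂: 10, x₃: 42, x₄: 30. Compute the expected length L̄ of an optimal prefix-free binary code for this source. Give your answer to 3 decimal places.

1.924 bits/symbol

Probabilities are the counts divided by 132.
Repeatedly combine the two least-probable nodes; the expected code length is the sum of the merged weights.
merge 5/66 + 5/22 → 10/33
merge 10/33 + 7/22 → 41/66
merge 25/66 + 41/66 → 1
L = 10/33 + 41/66 + 1 = 127/66 ≈ 1.924 bits/symbol.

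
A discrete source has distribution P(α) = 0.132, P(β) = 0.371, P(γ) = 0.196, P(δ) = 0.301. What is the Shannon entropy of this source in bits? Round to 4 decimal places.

1.8985 bits

H = −Σ pᵢ log₂ pᵢ.
−0.132·log₂(0.132) = 0.3856
−0.371·log₂(0.371) = 0.5307
−0.196·log₂(0.196) = 0.4608
−0.301·log₂(0.301) = 0.5214
Sum ≈ 1.8985 → 1.8985 bits.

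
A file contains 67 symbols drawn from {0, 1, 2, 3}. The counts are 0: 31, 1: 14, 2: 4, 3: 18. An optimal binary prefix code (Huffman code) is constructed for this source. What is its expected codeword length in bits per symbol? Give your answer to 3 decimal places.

1.806 bits/symbol

Probabilities are the counts divided by 67.
Repeatedly combine the two least-probable nodes; the expected code length is the sum of the merged weights.
merge 4/67 + 14/67 → 18/67
merge 18/67 + 18/67 → 36/67
merge 31/67 + 36/67 → 1
L = 18/67 + 36/67 + 1 = 121/67 ≈ 1.806 bits/symbol.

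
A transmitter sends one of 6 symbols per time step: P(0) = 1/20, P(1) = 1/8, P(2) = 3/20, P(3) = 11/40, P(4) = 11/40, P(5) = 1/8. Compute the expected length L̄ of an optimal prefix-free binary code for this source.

2.45 bits/symbol

Repeatedly combine the two least-probable nodes; the expected code length is the sum of the merged weights.
merge 1/20 + 1/8 → 7/40
merge 1/8 + 3/20 → 11/40
merge 7/40 + 11/40 → 9/20
merge 11/40 + 11/40 → 11/20
merge 9/20 + 11/20 → 1
L = 7/40 + 11/40 + 9/20 + 11/20 + 1 = 49/20 = 2.45 bits/symbol.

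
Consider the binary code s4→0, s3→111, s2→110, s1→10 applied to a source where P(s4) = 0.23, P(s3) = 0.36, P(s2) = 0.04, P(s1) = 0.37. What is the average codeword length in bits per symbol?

2.17 bits/symbol

L̄ = Σ pᵢ·ℓᵢ = 0.23·1 + 0.36·3 + 0.04·3 + 0.37·2 = 2.17 bits/symbol.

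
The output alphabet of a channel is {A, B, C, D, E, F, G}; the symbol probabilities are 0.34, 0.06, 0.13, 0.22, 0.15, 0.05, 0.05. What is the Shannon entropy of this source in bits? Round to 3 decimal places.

2.479 bits

H = −Σ pᵢ log₂ pᵢ.
−0.34·log₂(0.34) = 0.5292
−0.06·log₂(0.06) = 0.2435
−0.13·log₂(0.13) = 0.3826
−0.22·log₂(0.22) = 0.4806
−0.15·log₂(0.15) = 0.4105
−0.05·log₂(0.05) = 0.2161
−0.05·log₂(0.05) = 0.2161
Sum ≈ 2.4787 → 2.479 bits.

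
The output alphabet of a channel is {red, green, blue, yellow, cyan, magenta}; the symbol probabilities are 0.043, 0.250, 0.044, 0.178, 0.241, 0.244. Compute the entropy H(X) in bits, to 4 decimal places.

H = −Σ pᵢ log₂ pᵢ.
−0.043·log₂(0.043) = 0.1952
−0.250·log₂(0.250) = 0.5000
−0.044·log₂(0.044) = 0.1983
−0.178·log₂(0.178) = 0.4432
−0.241·log₂(0.241) = 0.4947
−0.244·log₂(0.244) = 0.4966
Sum ≈ 2.3280 → 2.3280 bits.

2.3280 bits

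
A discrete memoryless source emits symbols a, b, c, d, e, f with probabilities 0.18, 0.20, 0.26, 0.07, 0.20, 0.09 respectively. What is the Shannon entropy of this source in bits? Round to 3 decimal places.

2.461 bits

H = −Σ pᵢ log₂ pᵢ.
−0.18·log₂(0.18) = 0.4453
−0.20·log₂(0.20) = 0.4644
−0.26·log₂(0.26) = 0.5053
−0.07·log₂(0.07) = 0.2686
−0.20·log₂(0.20) = 0.4644
−0.09·log₂(0.09) = 0.3127
Sum ≈ 2.4606 → 2.461 bits.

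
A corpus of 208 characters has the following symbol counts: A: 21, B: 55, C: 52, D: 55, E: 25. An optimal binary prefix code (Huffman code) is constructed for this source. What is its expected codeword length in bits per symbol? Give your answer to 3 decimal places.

2.221 bits/symbol

Probabilities are the counts divided by 208.
Repeatedly combine the two least-probable nodes; the expected code length is the sum of the merged weights.
merge 21/208 + 25/208 → 23/104
merge 23/104 + 1/4 → 49/104
merge 55/208 + 55/208 → 55/104
merge 49/104 + 55/104 → 1
L = 23/104 + 49/104 + 55/104 + 1 = 231/104 ≈ 2.221 bits/symbol.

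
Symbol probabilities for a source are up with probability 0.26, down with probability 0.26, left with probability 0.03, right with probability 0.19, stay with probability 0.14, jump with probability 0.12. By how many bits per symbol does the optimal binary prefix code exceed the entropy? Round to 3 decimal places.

0.058 bits

Entropy H = −Σ p log₂ p ≈ 2.3817 bits.
Huffman merges: 3/100+3/25→3/20; 7/50+3/20→29/100; 19/100+13/50→9/20; 13/50+29/100→11/20; 9/20+11/20→1. L = 61/25 ≈ 2.4400.
L − H = 2.4400 − 2.3817 = 0.058 bits.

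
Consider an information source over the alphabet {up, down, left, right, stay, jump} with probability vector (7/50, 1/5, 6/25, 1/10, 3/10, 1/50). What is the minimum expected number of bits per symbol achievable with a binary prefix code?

Repeatedly combine the two least-probable nodes; the expected code length is the sum of the merged weights.
merge 1/50 + 1/10 → 3/25
merge 3/25 + 7/50 → 13/50
merge 1/5 + 6/25 → 11/25
merge 13/50 + 3/10 → 14/25
merge 11/25 + 14/25 → 1
L = 3/25 + 13/50 + 11/25 + 14/25 + 1 = 119/50 = 2.38 bits/symbol.

2.38 bits/symbol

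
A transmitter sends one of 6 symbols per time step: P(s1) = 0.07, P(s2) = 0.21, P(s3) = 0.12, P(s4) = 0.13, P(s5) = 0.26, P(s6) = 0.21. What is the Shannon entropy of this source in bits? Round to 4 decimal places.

H = −Σ pᵢ log₂ pᵢ.
−0.07·log₂(0.07) = 0.2686
−0.21·log₂(0.21) = 0.4728
−0.12·log₂(0.12) = 0.3671
−0.13·log₂(0.13) = 0.3826
−0.26·log₂(0.26) = 0.5053
−0.21·log₂(0.21) = 0.4728
Sum ≈ 2.4692 → 2.4692 bits.

2.4692 bits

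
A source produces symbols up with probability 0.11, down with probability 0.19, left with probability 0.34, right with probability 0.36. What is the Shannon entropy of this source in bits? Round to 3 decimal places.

1.865 bits

H = −Σ pᵢ log₂ pᵢ.
−0.11·log₂(0.11) = 0.3503
−0.19·log₂(0.19) = 0.4552
−0.34·log₂(0.34) = 0.5292
−0.36·log₂(0.36) = 0.5306
Sum ≈ 1.8653 → 1.865 bits.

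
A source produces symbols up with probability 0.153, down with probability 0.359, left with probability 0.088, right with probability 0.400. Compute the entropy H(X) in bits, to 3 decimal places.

H = −Σ pᵢ log₂ pᵢ.
−0.153·log₂(0.153) = 0.4144
−0.359·log₂(0.359) = 0.5306
−0.088·log₂(0.088) = 0.3086
−0.400·log₂(0.400) = 0.5288
Sum ≈ 1.7823 → 1.782 bits.

1.782 bits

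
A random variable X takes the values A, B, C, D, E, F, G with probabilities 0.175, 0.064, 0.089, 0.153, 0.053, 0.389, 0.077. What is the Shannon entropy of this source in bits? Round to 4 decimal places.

H = −Σ pᵢ log₂ pᵢ.
−0.175·log₂(0.175) = 0.4401
−0.064·log₂(0.064) = 0.2538
−0.089·log₂(0.089) = 0.3106
−0.153·log₂(0.153) = 0.4144
−0.053·log₂(0.053) = 0.2246
−0.389·log₂(0.389) = 0.5299
−0.077·log₂(0.077) = 0.2848
Sum ≈ 2.4582 → 2.4582 bits.

2.4582 bits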